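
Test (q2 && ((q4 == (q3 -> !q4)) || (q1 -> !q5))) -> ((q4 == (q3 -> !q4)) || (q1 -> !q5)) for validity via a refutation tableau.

Assume the negation and expand:
Initial set: {F ((q2 && ((q4 == (q3 -> !q4)) || (q1 -> !q5))) -> ((q4 == (q3 -> !q4)) || (q1 -> !q5)))}.
F ((q2 && ((q4 == (q3 -> !q4)) || (q1 -> !q5))) -> ((q4 == (q3 -> !q4)) || (q1 -> !q5))): α-rule — add T (q2 && ((q4 == (q3 -> !q4)) || (q1 -> !q5))), F ((q4 == (q3 -> !q4)) || (q1 -> !q5)).
T (q2 && ((q4 == (q3 -> !q4)) || (q1 -> !q5))): α-rule — add T q2, T ((q4 == (q3 -> !q4)) || (q1 -> !q5)).
F ((q4 == (q3 -> !q4)) || (q1 -> !q5)): α-rule — add F (q4 == (q3 -> !q4)), F (q1 -> !q5).
F (q1 -> !q5): α-rule — add T q1, F !q5.
T ((q4 == (q3 -> !q4)) || (q1 -> !q5)): β-rule — branch into T (q4 == (q3 -> !q4))  //  T (q1 -> !q5).
  branch 1 (add T (q4 == (q3 -> !q4))):
    F (q4 == (q3 -> !q4)): β-rule — branch into T q4, F (q3 -> !q4)  //  F q4, T (q3 -> !q4).
      branch 1.1 (add T q4, F (q3 -> !q4)):
        F (q3 -> !q4): α-rule — add T q3, F !q4.
        T (q4 == (q3 -> !q4)): β-rule — branch into T q4, T (q3 -> !q4)  //  F q4, F (q3 -> !q4).
          branch 1.1.1 (add T q4, T (q3 -> !q4)):
            T (q3 -> !q4): β-rule — branch into F q3  //  T !q4.
              branch 1.1.1.1 (add F q3):
                × closes — contains both q3 and !q3.
              branch 1.1.1.2 (add T !q4):
                × closes — contains both q4 and !q4.
          branch 1.1.2 (add F q4, F (q3 -> !q4)):
            × closes — contains both q4 and !q4.
      branch 1.2 (add F q4, T (q3 -> !q4)):
        T (q4 == (q3 -> !q4)): β-rule — branch into T q4, T (q3 -> !q4)  //  F q4, F (q3 -> !q4).
          branch 1.2.1 (add T q4, T (q3 -> !q4)):
            × closes — contains both q4 and !q4.
          branch 1.2.2 (add F q4, F (q3 -> !q4)):
            F (q3 -> !q4): α-rule — add T q3, F !q4.
            × closes — contains both q4 and !q4.
  branch 2 (add T (q1 -> !q5)):
    F (q4 == (q3 -> !q4)): β-rule — branch into T q4, F (q3 -> !q4)  //  F q4, T (q3 -> !q4).
      branch 2.1 (add T q4, F (q3 -> !q4)):
        F (q3 -> !q4): α-rule — add T q3, F !q4.
        T (q1 -> !q5): β-rule — branch into F q1  //  T !q5.
          branch 2.1.1 (add F q1):
            × closes — contains both q1 and !q1.
          branch 2.1.2 (add T !q5):
            × closes — contains both q5 and !q5.
      branch 2.2 (add F q4, T (q3 -> !q4)):
        T (q1 -> !q5): β-rule — branch into F q1  //  T !q5.
          branch 2.2.1 (add F q1):
            × closes — contains both q1 and !q1.
          branch 2.2.2 (add T !q5):
            × closes — contains both q5 and !q5.
All 9 branches close.
Every branch closed, so the negation is unsatisfiable and the formula is valid.

Valid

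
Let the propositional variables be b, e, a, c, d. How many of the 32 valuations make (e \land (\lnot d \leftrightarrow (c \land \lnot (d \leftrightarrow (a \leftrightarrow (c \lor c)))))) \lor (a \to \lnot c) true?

Initial set: {((e \land (\lnot d \leftrightarrow (c \land \lnot (d \leftrightarrow (a \leftrightarrow (c \lor c)))))) \lor (a \to \lnot c))}.
((e \land (\lnot d \leftrightarrow (c \land \lnot (d \leftrightarrow (a \leftrightarrow (c \lor c)))))) \lor (a \to \lnot c)): β-rule — branch into (e \land (\lnot d \leftrightarrow (c \land \lnot (d \leftrightarrow (a \leftrightarrow (c \lor c))))))  //  (a \to \lnot c).
  branch 1 (add (e \land (\lnot d \leftrightarrow (c \land \lnot (d \leftrightarrow (a \leftrightarrow (c \lor c))))))):
    (e \land (\lnot d \leftrightarrow (c \land \lnot (d \leftrightarrow (a \leftrightarrow (c \lor c)))))): α-rule — add e, (\lnot d \leftrightarrow (c \land \lnot (d \leftrightarrow (a \leftrightarrow (c \lor c))))).
    (\lnot d \leftrightarrow (c \land \lnot (d \leftrightarrow (a \leftrightarrow (c \lor c))))): β-rule — branch into \lnot d, (c \land \lnot (d \leftrightarrow (a \leftrightarrow (c \lor c))))  //  \lnot \lnot d, \lnot (c \land \lnot (d \leftrightarrow (a \leftrightarrow (c \lor c)))).
      branch 1.1 (add \lnot d, (c \land \lnot (d \leftrightarrow (a \leftrightarrow (c \lor c))))):
        (c \land \lnot (d \leftrightarrow (a \leftrightarrow (c \lor c)))): α-rule — add c, \lnot (d \leftrightarrow (a \leftrightarrow (c \lor c))).
        \lnot (d \leftrightarrow (a \leftrightarrow (c \lor c))): β-rule — branch into d, \lnot (a \leftrightarrow (c \lor c))  //  \lnot d, (a \leftrightarrow (c \lor c)).
          branch 1.1.1 (add d, \lnot (a \leftrightarrow (c \lor c))):
            × closes — contains both d and \lnot d.
          branch 1.1.2 (add \lnot d, (a \leftrightarrow (c \lor c))):
            (a \leftrightarrow (c \lor c)): β-rule — branch into a, (c \lor c)  //  \lnot a, \lnot (c \lor c).
              branch 1.1.2.1 (add a, (c \lor c)):
                (c \lor c): β-rule — branch into c  //  c.
                  branch 1.1.2.1.1 (add c):
                    ○ open, literals {a=1, c=1, d=0, e=1}.
                  branch 1.1.2.1.2 (add c):
                    ○ open, literals {a=1, c=1, d=0, e=1}.
              branch 1.1.2.2 (add \lnot a, \lnot (c \lor c)):
                \lnot (c \lor c): α-rule — add \lnot c, \lnot c.
                × closes — contains both c and \lnot c.
      branch 1.2 (add \lnot \lnot d, \lnot (c \land \lnot (d \leftrightarrow (a \leftrightarrow (c \lor c))))):
        \lnot (c \land \lnot (d \leftrightarrow (a \leftrightarrow (c \lor c)))): β-rule — branch into \lnot c  //  \lnot \lnot (d \leftrightarrow (a \leftrightarrow (c \lor c))).
          branch 1.2.1 (add \lnot c):
            ○ open, literals {c=0, d=1, e=1}.
          branch 1.2.2 (add \lnot \lnot (d \leftrightarrow (a \leftrightarrow (c \lor c)))):
            \lnot \lnot (d \leftrightarrow (a \leftrightarrow (c \lor c))): β-rule — branch into d, (a \leftrightarrow (c \lor c))  //  \lnot d, \lnot (a \leftrightarrow (c \lor c)).
              branch 1.2.2.1 (add d, (a \leftrightarrow (c \lor c))):
                (a \leftrightarrow (c \lor c)): β-rule — branch into a, (c \lor c)  //  \lnot a, \lnot (c \lor c).
                  branch 1.2.2.1.1 (add a, (c \lor c)):
                    (c \lor c): β-rule — branch into c  //  c.
                      branch 1.2.2.1.1.1 (add c):
                        ○ open, literals {a=1, c=1, d=1, e=1}.
                      branch 1.2.2.1.1.2 (add c):
                        ○ open, literals {a=1, c=1, d=1, e=1}.
                  branch 1.2.2.1.2 (add \lnot a, \lnot (c \lor c)):
                    \lnot (c \lor c): α-rule — add \lnot c, \lnot c.
                    ○ open, literals {a=0, c=0, d=1, e=1}.
              branch 1.2.2.2 (add \lnot d, \lnot (a \leftrightarrow (c \lor c))):
                × closes — contains both d and \lnot d.
  branch 2 (add (a \to \lnot c)):
    (a \to \lnot c): β-rule — branch into \lnot a  //  \lnot c.
      branch 2.1 (add \lnot a):
        ○ open, literals {a=0}.
      branch 2.2 (add \lnot c):
        ○ open, literals {c=0}.
3 branches closed, 8 open.
Each open branch fixes some atoms; the unmentioned ones are free. Counting distinct full assignments: branch {a=1, c=1, d=0, e=1} (b) contributes 2 new; branch {a=1, c=1, d=0, e=1} (b) contributes 0 new; branch {c=0, d=1, e=1} (b, a) contributes 4 new; branch {a=1, c=1, d=1, e=1} (b) contributes 2 new; branch {a=1, c=1, d=1, e=1} (b) contributes 0 new; branch {a=0, c=0, d=1, e=1} (b) contributes 0 new; branch {a=0} (b, e, c, d) contributes 14 new; branch {c=0} (b, e, a, d) contributes 6 new. Total: 28.

28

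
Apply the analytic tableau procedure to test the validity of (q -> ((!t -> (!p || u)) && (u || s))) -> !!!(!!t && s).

Assume the negation and expand:
Initial set: {F ((q -> ((!t -> (!p || u)) && (u || s))) -> !!!(!!t && s))}.
F ((q -> ((!t -> (!p || u)) && (u || s))) -> !!!(!!t && s)): α-rule — add T (q -> ((!t -> (!p || u)) && (u || s))), F !!!(!!t && s).
F !!!(!!t && s): drop double negation, giving F !(!!t && s).
F !(!!t && s): α-rule — add T !!t, T s.
T !!t: drop double negation, giving T t.
T (q -> ((!t -> (!p || u)) && (u || s))): β-rule — branch into F q  //  T ((!t -> (!p || u)) && (u || s)).
  branch 1 (add F q):
    ○ open, literals {q=false, s=true, t=true}.
  branch 2 (add T ((!t -> (!p || u)) && (u || s))):
    T ((!t -> (!p || u)) && (u || s)): α-rule — add T (!t -> (!p || u)), T (u || s).
    T (!t -> (!p || u)): β-rule — branch into F !t  //  T (!p || u).
      branch 2.1 (add F !t):
        T (u || s): β-rule — branch into T u  //  T s.
          branch 2.1.1 (add T u):
            ○ open, literals {s=true, t=true, u=true}.
          branch 2.1.2 (add T s):
            ○ open, literals {s=true, t=true}.
      branch 2.2 (add T (!p || u)):
        T (u || s): β-rule — branch into T u  //  T s.
          branch 2.2.1 (add T u):
            T (!p || u): β-rule — branch into T !p  //  T u.
              branch 2.2.1.1 (add T !p):
                ○ open, literals {p=false, s=true, t=true, u=true}.
              branch 2.2.1.2 (add T u):
                ○ open, literals {s=true, t=true, u=true}.
          branch 2.2.2 (add T s):
            T (!p || u): β-rule — branch into T !p  //  T u.
              branch 2.2.2.1 (add T !p):
                ○ open, literals {p=false, s=true, t=true}.
              branch 2.2.2.2 (add T u):
                ○ open, literals {s=true, t=true, u=true}.
0 branches closed, 7 open.
An open branch gives a countermodel: q=false, s=true, t=true (unmentioned atoms arbitrary); under it the original formula is false.

Not valid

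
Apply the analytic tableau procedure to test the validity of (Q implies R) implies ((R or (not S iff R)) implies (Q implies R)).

Assume the negation and expand:
Initial set: {not ((Q implies R) implies ((R or (not S iff R)) implies (Q implies R)))}.
not ((Q implies R) implies ((R or (not S iff R)) implies (Q implies R))): α-rule — add (Q implies R), not ((R or (not S iff R)) implies (Q implies R)).
not ((R or (not S iff R)) implies (Q implies R)): α-rule — add (R or (not S iff R)), not (Q implies R).
not (Q implies R): α-rule — add Q, not R.
(Q implies R): β-rule — branch into not Q  //  R.
  branch 1 (add not Q):
    × closes — contains both Q and not Q.
  branch 2 (add R):
    × closes — contains both R and not R.
All 2 branches close.
Every branch closed, so the negation is unsatisfiable and the formula is valid.

Valid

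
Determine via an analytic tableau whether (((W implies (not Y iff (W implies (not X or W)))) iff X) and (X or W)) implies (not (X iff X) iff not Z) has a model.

Satisfiable

Initial set: {((((W implies (not Y iff (W implies (not X or W)))) iff X) and (X or W)) implies (not (X iff X) iff not Z))}.
((((W implies (not Y iff (W implies (not X or W)))) iff X) and (X or W)) implies (not (X iff X) iff not Z)): β-rule — branch into not (((W implies (not Y iff (W implies (not X or W)))) iff X) and (X or W))  //  (not (X iff X) iff not Z).
  branch 1 (add not (((W implies (not Y iff (W implies (not X or W)))) iff X) and (X or W))):
    not (((W implies (not Y iff (W implies (not X or W)))) iff X) and (X or W)): β-rule — branch into not ((W implies (not Y iff (W implies (not X or W)))) iff X)  //  not (X or W).
      branch 1.1 (add not ((W implies (not Y iff (W implies (not X or W)))) iff X)):
        not ((W implies (not Y iff (W implies (not X or W)))) iff X): β-rule — branch into (W implies (not Y iff (W implies (not X or W)))), not X  //  not (W implies (not Y iff (W implies (not X or W)))), X.
          branch 1.1.1 (add (W implies (not Y iff (W implies (not X or W)))), not X):
            (W implies (not Y iff (W implies (not X or W)))): β-rule — branch into not W  //  (not Y iff (W implies (not X or W))).
              branch 1.1.1.1 (add not W):
                ○ open, literals {W=F, X=F}.
              branch 1.1.1.2 (add (not Y iff (W implies (not X or W)))):
                (not Y iff (W implies (not X or W))): β-rule — branch into not Y, (W implies (not X or W))  //  not not Y, not (W implies (not X or W)).
                  branch 1.1.1.2.1 (add not Y, (W implies (not X or W))):
                    (W implies (not X or W)): β-rule — branch into not W  //  (not X or W).
                      branch 1.1.1.2.1.1 (add not W):
                        ○ open, literals {W=F, X=F, Y=F}.
                      branch 1.1.1.2.1.2 (add (not X or W)):
                        (not X or W): β-rule — branch into not X  //  W.
                          branch 1.1.1.2.1.2.1 (add not X):
                            ○ open, literals {X=F, Y=F}.
                          branch 1.1.1.2.1.2.2 (add W):
                            ○ open, literals {W=T, X=F, Y=F}.
                  branch 1.1.1.2.2 (add not not Y, not (W implies (not X or W))):
                    not (W implies (not X or W)): α-rule — add W, not (not X or W).
                    not (not X or W): α-rule — add not not X, not W.
                    × closes — contains both X and not X.
          branch 1.1.2 (add not (W implies (not Y iff (W implies (not X or W)))), X):
            not (W implies (not Y iff (W implies (not X or W)))): α-rule — add W, not (not Y iff (W implies (not X or W))).
            not (not Y iff (W implies (not X or W))): β-rule — branch into not Y, not (W implies (not X or W))  //  not not Y, (W implies (not X or W)).
              branch 1.1.2.1 (add not Y, not (W implies (not X or W))):
                not (W implies (not X or W)): α-rule — add W, not (not X or W).
                not (not X or W): α-rule — add not not X, not W.
                × closes — contains both W and not W.
              branch 1.1.2.2 (add not not Y, (W implies (not X or W))):
                (W implies (not X or W)): β-rule — branch into not W  //  (not X or W).
                  branch 1.1.2.2.1 (add not W):
                    × closes — contains both W and not W.
                  branch 1.1.2.2.2 (add (not X or W)):
                    (not X or W): β-rule — branch into not X  //  W.
                      branch 1.1.2.2.2.1 (add not X):
                        × closes — contains both X and not X.
                      branch 1.1.2.2.2.2 (add W):
                        ○ open, literals {W=T, X=T, Y=T}.
      branch 1.2 (add not (X or W)):
        not (X or W): α-rule — add not X, not W.
        ○ open, literals {W=F, X=F}.
  branch 2 (add (not (X iff X) iff not Z)):
    (not (X iff X) iff not Z): β-rule — branch into not (X iff X), not Z  //  not not (X iff X), not not Z.
      branch 2.1 (add not (X iff X), not Z):
        not (X iff X): β-rule — branch into X, not X  //  not X, X.
          branch 2.1.1 (add X, not X):
            × closes — contains both X and not X.
          branch 2.1.2 (add not X, X):
            × closes — contains both X and not X.
      branch 2.2 (add not not (X iff X), not not Z):
        not not (X iff X): β-rule — branch into X, X  //  not X, not X.
          branch 2.2.1 (add X, X):
            ○ open, literals {X=T, Z=T}.
          branch 2.2.2 (add not X, not X):
            ○ open, literals {X=F, Z=T}.
6 branches closed, 8 open.
An open branch gives a satisfying assignment: W=F, X=F.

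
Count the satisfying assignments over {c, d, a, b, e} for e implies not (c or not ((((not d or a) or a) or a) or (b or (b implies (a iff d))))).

Initial set: {T (e implies not (c or not ((((not d or a) or a) or a) or (b or (b implies (a iff d))))))}.
T (e implies not (c or not ((((not d or a) or a) or a) or (b or (b implies (a iff d)))))): β-rule — branch into F e  //  T not (c or not ((((not d or a) or a) or a) or (b or (b implies (a iff d))))).
  branch 1 (add F e):
    ○ open, literals {e=false}.
  branch 2 (add T not (c or not ((((not d or a) or a) or a) or (b or (b implies (a iff d)))))):
    T not (c or not ((((not d or a) or a) or a) or (b or (b implies (a iff d))))): α-rule — add F c, F not ((((not d or a) or a) or a) or (b or (b implies (a iff d)))).
    F not ((((not d or a) or a) or a) or (b or (b implies (a iff d)))): β-rule — branch into T (((not d or a) or a) or a)  //  T (b or (b implies (a iff d))).
      branch 2.1 (add T (((not d or a) or a) or a)):
        T (((not d or a) or a) or a): β-rule — branch into T ((not d or a) or a)  //  T a.
          branch 2.1.1 (add T ((not d or a) or a)):
            T ((not d or a) or a): β-rule — branch into T (not d or a)  //  T a.
              branch 2.1.1.1 (add T (not d or a)):
                T (not d or a): β-rule — branch into T not d  //  T a.
                  branch 2.1.1.1.1 (add T not d):
                    ○ open, literals {c=false, d=false}.
                  branch 2.1.1.1.2 (add T a):
                    ○ open, literals {a=true, c=false}.
              branch 2.1.1.2 (add T a):
                ○ open, literals {a=true, c=false}.
          branch 2.1.2 (add T a):
            ○ open, literals {a=true, c=false}.
      branch 2.2 (add T (b or (b implies (a iff d)))):
        T (b or (b implies (a iff d))): β-rule — branch into T b  //  T (b implies (a iff d)).
          branch 2.2.1 (add T b):
            ○ open, literals {b=true, c=false}.
          branch 2.2.2 (add T (b implies (a iff d))):
            T (b implies (a iff d)): β-rule — branch into F b  //  T (a iff d).
              branch 2.2.2.1 (add F b):
                ○ open, literals {b=false, c=false}.
              branch 2.2.2.2 (add T (a iff d)):
                T (a iff d): β-rule — branch into T a, T d  //  F a, F d.
                  branch 2.2.2.2.1 (add T a, T d):
                    ○ open, literals {a=true, c=false, d=true}.
                  branch 2.2.2.2.2 (add F a, F d):
                    ○ open, literals {a=false, c=false, d=false}.
0 branches closed, 9 open.
Each open branch fixes some atoms; the unmentioned ones are free. Counting distinct full assignments: branch {e=false} (c, d, a, b) contributes 16 new; branch {c=false, d=false} (a, b, e) contributes 4 new; branch {a=true, c=false} (d, b, e) contributes 2 new; branch {a=true, c=false} (d, b, e) contributes 0 new; branch {a=true, c=false} (d, b, e) contributes 0 new; branch {b=true, c=false} (d, a, e) contributes 1 new; branch {b=false, c=false} (d, a, e) contributes 1 new; branch {a=true, c=false, d=true} (b, e) contributes 0 new; branch {a=false, c=false, d=false} (b, e) contributes 0 new. Total: 24.

24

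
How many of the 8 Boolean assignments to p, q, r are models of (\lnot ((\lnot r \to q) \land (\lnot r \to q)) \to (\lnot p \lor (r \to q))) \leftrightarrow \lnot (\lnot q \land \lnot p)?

Initial set: {T ((\lnot ((\lnot r \to q) \land (\lnot r \to q)) \to (\lnot p \lor (r \to q))) \leftrightarrow \lnot (\lnot q \land \lnot p))}.
T ((\lnot ((\lnot r \to q) \land (\lnot r \to q)) \to (\lnot p \lor (r \to q))) \leftrightarrow \lnot (\lnot q \land \lnot p)): β-rule — branch into T (\lnot ((\lnot r \to q) \land (\lnot r \to q)) \to (\lnot p \lor (r \to q))), T \lnot (\lnot q \land \lnot p)  //  F (\lnot ((\lnot r \to q) \land (\lnot r \to q)) \to (\lnot p \lor (r \to q))), F \lnot (\lnot q \land \lnot p).
  branch 1 (add T (\lnot ((\lnot r \to q) \land (\lnot r \to q)) \to (\lnot p \lor (r \to q))), T \lnot (\lnot q \land \lnot p)):
    T (\lnot ((\lnot r \to q) \land (\lnot r \to q)) \to (\lnot p \lor (r \to q))): β-rule — branch into F \lnot ((\lnot r \to q) \land (\lnot r \to q))  //  T (\lnot p \lor (r \to q)).
      branch 1.1 (add F \lnot ((\lnot r \to q) \land (\lnot r \to q))):
        F \lnot ((\lnot r \to q) \land (\lnot r \to q)): α-rule — add T (\lnot r \to q), T (\lnot r \to q).
        T \lnot (\lnot q \land \lnot p): β-rule — branch into F \lnot q  //  F \lnot p.
          branch 1.1.1 (add F \lnot q):
            T (\lnot r \to q): β-rule — branch into F \lnot r  //  T q.
              branch 1.1.1.1 (add F \lnot r):
                T (\lnot r \to q): β-rule — branch into F \lnot r  //  T q.
                  branch 1.1.1.1.1 (add F \lnot r):
                    ○ open, literals {q=T, r=T}.
                  branch 1.1.1.1.2 (add T q):
                    ○ open, literals {q=T, r=T}.
              branch 1.1.1.2 (add T q):
                T (\lnot r \to q): β-rule — branch into F \lnot r  //  T q.
                  branch 1.1.1.2.1 (add F \lnot r):
                    ○ open, literals {q=T, r=T}.
                  branch 1.1.1.2.2 (add T q):
                    ○ open, literals {q=T}.
          branch 1.1.2 (add F \lnot p):
            T (\lnot r \to q): β-rule — branch into F \lnot r  //  T q.
              branch 1.1.2.1 (add F \lnot r):
                T (\lnot r \to q): β-rule — branch into F \lnot r  //  T q.
                  branch 1.1.2.1.1 (add F \lnot r):
                    ○ open, literals {p=T, r=T}.
                  branch 1.1.2.1.2 (add T q):
                    ○ open, literals {p=T, q=T, r=T}.
              branch 1.1.2.2 (add T q):
                T (\lnot r \to q): β-rule — branch into F \lnot r  //  T q.
                  branch 1.1.2.2.1 (add F \lnot r):
                    ○ open, literals {p=T, q=T, r=T}.
                  branch 1.1.2.2.2 (add T q):
                    ○ open, literals {p=T, q=T}.
      branch 1.2 (add T (\lnot p \lor (r \to q))):
        T \lnot (\lnot q \land \lnot p): β-rule — branch into F \lnot q  //  F \lnot p.
          branch 1.2.1 (add F \lnot q):
            T (\lnot p \lor (r \to q)): β-rule — branch into T \lnot p  //  T (r \to q).
              branch 1.2.1.1 (add T \lnot p):
                ○ open, literals {p=F, q=T}.
              branch 1.2.1.2 (add T (r \to q)):
                T (r \to q): β-rule — branch into F r  //  T q.
                  branch 1.2.1.2.1 (add F r):
                    ○ open, literals {q=T, r=F}.
                  branch 1.2.1.2.2 (add T q):
                    ○ open, literals {q=T}.
          branch 1.2.2 (add F \lnot p):
            T (\lnot p \lor (r \to q)): β-rule — branch into T \lnot p  //  T (r \to q).
              branch 1.2.2.1 (add T \lnot p):
                × closes — contains both p and \lnot p.
              branch 1.2.2.2 (add T (r \to q)):
                T (r \to q): β-rule — branch into F r  //  T q.
                  branch 1.2.2.2.1 (add F r):
                    ○ open, literals {p=T, r=F}.
                  branch 1.2.2.2.2 (add T q):
                    ○ open, literals {p=T, q=T}.
  branch 2 (add F (\lnot ((\lnot r \to q) \land (\lnot r \to q)) \to (\lnot p \lor (r \to q))), F \lnot (\lnot q \land \lnot p)):
    F (\lnot ((\lnot r \to q) \land (\lnot r \to q)) \to (\lnot p \lor (r \to q))): α-rule — add T \lnot ((\lnot r \to q) \land (\lnot r \to q)), F (\lnot p \lor (r \to q)).
    F \lnot (\lnot q \land \lnot p): α-rule — add T \lnot q, T \lnot p.
    F (\lnot p \lor (r \to q)): α-rule — add F \lnot p, F (r \to q).
    × closes — contains both p and \lnot p.
2 branches closed, 13 open.
Each open branch fixes some atoms; the unmentioned ones are free. Counting distinct full assignments: branch {q=T, r=T} (p) contributes 2 new; branch {q=T, r=T} (p) contributes 0 new; branch {q=T, r=T} (p) contributes 0 new; branch {q=T} (p, r) contributes 2 new; branch {p=T, r=T} (q) contributes 1 new; branch {p=T, q=T, r=T} (none free) contributes 0 new; branch {p=T, q=T, r=T} (none free) contributes 0 new; branch {p=T, q=T} (r) contributes 0 new; branch {p=F, q=T} (r) contributes 0 new; branch {q=T, r=F} (p) contributes 0 new; branch {q=T} (p, r) contributes 0 new; branch {p=T, r=F} (q) contributes 1 new; branch {p=T, q=T} (r) contributes 0 new. Total: 6.

6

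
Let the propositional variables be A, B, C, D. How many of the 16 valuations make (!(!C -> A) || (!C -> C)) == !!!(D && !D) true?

Initial set: {((!(!C -> A) || (!C -> C)) == !!!(D && !D))}.
((!(!C -> A) || (!C -> C)) == !!!(D && !D)): β-rule — branch into (!(!C -> A) || (!C -> C)), !!!(D && !D)  //  !(!(!C -> A) || (!C -> C)), !!!!(D && !D).
  branch 1 (add (!(!C -> A) || (!C -> C)), !!!(D && !D)):
    !!!(D && !D): drop double negation, giving !(D && !D).
    (!(!C -> A) || (!C -> C)): β-rule — branch into !(!C -> A)  //  (!C -> C).
      branch 1.1 (add !(!C -> A)):
        !(!C -> A): α-rule — add !C, !A.
        !(D && !D): β-rule — branch into !D  //  !!D.
          branch 1.1.1 (add !D):
            ○ open, literals {A=false, C=false, D=false}.
          branch 1.1.2 (add !!D):
            ○ open, literals {A=false, C=false, D=true}.
      branch 1.2 (add (!C -> C)):
        !(D && !D): β-rule — branch into !D  //  !!D.
          branch 1.2.1 (add !D):
            (!C -> C): β-rule — branch into !!C  //  C.
              branch 1.2.1.1 (add !!C):
                ○ open, literals {C=true, D=false}.
              branch 1.2.1.2 (add C):
                ○ open, literals {C=true, D=false}.
          branch 1.2.2 (add !!D):
            (!C -> C): β-rule — branch into !!C  //  C.
              branch 1.2.2.1 (add !!C):
                ○ open, literals {C=true, D=true}.
              branch 1.2.2.2 (add C):
                ○ open, literals {C=true, D=true}.
  branch 2 (add !(!(!C -> A) || (!C -> C)), !!!!(D && !D)):
    !(!(!C -> A) || (!C -> C)): α-rule — add !!(!C -> A), !(!C -> C).
    !!!!(D && !D): drop double negation, giving !!(D && !D).
    !(!C -> C): α-rule — add !C, !C.
    !!(D && !D): α-rule — add D, !D.
    × closes — contains both D and !D.
1 branch closed, 6 open.
Each open branch fixes some atoms; the unmentioned ones are free. Counting distinct full assignments: branch {A=false, C=false, D=false} (B) contributes 2 new; branch {A=false, C=false, D=true} (B) contributes 2 new; branch {C=true, D=false} (A, B) contributes 4 new; branch {C=true, D=false} (A, B) contributes 0 new; branch {C=true, D=true} (A, B) contributes 4 new; branch {C=true, D=true} (A, B) contributes 0 new. Total: 12.

12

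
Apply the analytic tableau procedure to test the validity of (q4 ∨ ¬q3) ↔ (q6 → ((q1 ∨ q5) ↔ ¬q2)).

Assume the negation and expand:
Initial set: {¬((q4 ∨ ¬q3) ↔ (q6 → ((q1 ∨ q5) ↔ ¬q2)))}.
¬((q4 ∨ ¬q3) ↔ (q6 → ((q1 ∨ q5) ↔ ¬q2))): β-rule — branch into (q4 ∨ ¬q3), ¬(q6 → ((q1 ∨ q5) ↔ ¬q2))  //  ¬(q4 ∨ ¬q3), (q6 → ((q1 ∨ q5) ↔ ¬q2)).
  branch 1 (add (q4 ∨ ¬q3), ¬(q6 → ((q1 ∨ q5) ↔ ¬q2))):
    ¬(q6 → ((q1 ∨ q5) ↔ ¬q2)): α-rule — add q6, ¬((q1 ∨ q5) ↔ ¬q2).
    (q4 ∨ ¬q3): β-rule — branch into q4  //  ¬q3.
      branch 1.1 (add q4):
        ¬((q1 ∨ q5) ↔ ¬q2): β-rule — branch into (q1 ∨ q5), ¬¬q2  //  ¬(q1 ∨ q5), ¬q2.
          branch 1.1.1 (add (q1 ∨ q5), ¬¬q2):
            (q1 ∨ q5): β-rule — branch into q1  //  q5.
              branch 1.1.1.1 (add q1):
                ○ open, literals {q1=T, q2=T, q4=T, q6=T}.
              branch 1.1.1.2 (add q5):
                ○ open, literals {q2=T, q4=T, q5=T, q6=T}.
          branch 1.1.2 (add ¬(q1 ∨ q5), ¬q2):
            ¬(q1 ∨ q5): α-rule — add ¬q1, ¬q5.
            ○ open, literals {q1=F, q2=F, q4=T, q5=F, q6=T}.
      branch 1.2 (add ¬q3):
        ¬((q1 ∨ q5) ↔ ¬q2): β-rule — branch into (q1 ∨ q5), ¬¬q2  //  ¬(q1 ∨ q5), ¬q2.
          branch 1.2.1 (add (q1 ∨ q5), ¬¬q2):
            (q1 ∨ q5): β-rule — branch into q1  //  q5.
              branch 1.2.1.1 (add q1):
                ○ open, literals {q1=T, q2=T, q3=F, q6=T}.
              branch 1.2.1.2 (add q5):
                ○ open, literals {q2=T, q3=F, q5=T, q6=T}.
          branch 1.2.2 (add ¬(q1 ∨ q5), ¬q2):
            ¬(q1 ∨ q5): α-rule — add ¬q1, ¬q5.
            ○ open, literals {q1=F, q2=F, q3=F, q5=F, q6=T}.
  branch 2 (add ¬(q4 ∨ ¬q3), (q6 → ((q1 ∨ q5) ↔ ¬q2))):
    ¬(q4 ∨ ¬q3): α-rule — add ¬q4, ¬¬q3.
    (q6 → ((q1 ∨ q5) ↔ ¬q2)): β-rule — branch into ¬q6  //  ((q1 ∨ q5) ↔ ¬q2).
      branch 2.1 (add ¬q6):
        ○ open, literals {q3=T, q4=F, q6=F}.
      branch 2.2 (add ((q1 ∨ q5) ↔ ¬q2)):
        ((q1 ∨ q5) ↔ ¬q2): β-rule — branch into (q1 ∨ q5), ¬q2  //  ¬(q1 ∨ q5), ¬¬q2.
          branch 2.2.1 (add (q1 ∨ q5), ¬q2):
            (q1 ∨ q5): β-rule — branch into q1  //  q5.
              branch 2.2.1.1 (add q1):
                ○ open, literals {q1=T, q2=F, q3=T, q4=F}.
              branch 2.2.1.2 (add q5):
                ○ open, literals {q2=F, q3=T, q4=F, q5=T}.
          branch 2.2.2 (add ¬(q1 ∨ q5), ¬¬q2):
            ¬(q1 ∨ q5): α-rule — add ¬q1, ¬q5.
            ○ open, literals {q1=F, q2=T, q3=T, q4=F, q5=F}.
0 branches closed, 10 open.
An open branch gives a countermodel: q1=T, q2=T, q4=T, q6=T (unmentioned atoms arbitrary); under it the original formula is false.

Not valid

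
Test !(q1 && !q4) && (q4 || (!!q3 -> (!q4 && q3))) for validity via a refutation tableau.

Assume the negation and expand:
Initial set: {!(!(q1 && !q4) && (q4 || (!!q3 -> (!q4 && q3))))}.
!(!(q1 && !q4) && (q4 || (!!q3 -> (!q4 && q3)))): β-rule — branch into !!(q1 && !q4)  //  !(q4 || (!!q3 -> (!q4 && q3))).
  branch 1 (add !!(q1 && !q4)):
    !!(q1 && !q4): α-rule — add q1, !q4.
    ○ open, literals {q1=T, q4=F}.
  branch 2 (add !(q4 || (!!q3 -> (!q4 && q3)))):
    !(q4 || (!!q3 -> (!q4 && q3))): α-rule — add !q4, !(!!q3 -> (!q4 && q3)).
    !(!!q3 -> (!q4 && q3)): α-rule — add !!q3, !(!q4 && q3).
    !!q3: drop double negation, giving q3.
    !(!q4 && q3): β-rule — branch into !!q4  //  !q3.
      branch 2.1 (add !!q4):
        × closes — contains both q4 and !q4.
      branch 2.2 (add !q3):
        × closes — contains both q3 and !q3.
2 branches closed, 1 open.
An open branch gives a countermodel: q1=T, q4=F (unmentioned atoms arbitrary); under it the original formula is false.

Not valid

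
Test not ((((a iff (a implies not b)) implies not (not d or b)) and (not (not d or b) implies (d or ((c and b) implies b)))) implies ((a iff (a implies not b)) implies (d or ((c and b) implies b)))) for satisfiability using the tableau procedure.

Unsatisfiable

Initial set: {not ((((a iff (a implies not b)) implies not (not d or b)) and (not (not d or b) implies (d or ((c and b) implies b)))) implies ((a iff (a implies not b)) implies (d or ((c and b) implies b))))}.
not ((((a iff (a implies not b)) implies not (not d or b)) and (not (not d or b) implies (d or ((c and b) implies b)))) implies ((a iff (a implies not b)) implies (d or ((c and b) implies b)))): α-rule — add (((a iff (a implies not b)) implies not (not d or b)) and (not (not d or b) implies (d or ((c and b) implies b)))), not ((a iff (a implies not b)) implies (d or ((c and b) implies b))).
(((a iff (a implies not b)) implies not (not d or b)) and (not (not d or b) implies (d or ((c and b) implies b)))): α-rule — add ((a iff (a implies not b)) implies not (not d or b)), (not (not d or b) implies (d or ((c and b) implies b))).
not ((a iff (a implies not b)) implies (d or ((c and b) implies b))): α-rule — add (a iff (a implies not b)), not (d or ((c and b) implies b)).
not (d or ((c and b) implies b)): α-rule — add not d, not ((c and b) implies b).
not ((c and b) implies b): α-rule — add (c and b), not b.
(c and b): α-rule — add c, b.
× closes — contains both b and not b.
All 1 branch closes.
Every branch closed; the formula is unsatisfiable.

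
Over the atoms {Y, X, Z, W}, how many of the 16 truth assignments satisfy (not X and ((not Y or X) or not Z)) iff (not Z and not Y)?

Initial set: {((not X and ((not Y or X) or not Z)) iff (not Z and not Y))}.
((not X and ((not Y or X) or not Z)) iff (not Z and not Y)): β-rule — branch into (not X and ((not Y or X) or not Z)), (not Z and not Y)  //  not (not X and ((not Y or X) or not Z)), not (not Z and not Y).
  branch 1 (add (not X and ((not Y or X) or not Z)), (not Z and not Y)):
    (not X and ((not Y or X) or not Z)): α-rule — add not X, ((not Y or X) or not Z).
    (not Z and not Y): α-rule — add not Z, not Y.
    ((not Y or X) or not Z): β-rule — branch into (not Y or X)  //  not Z.
      branch 1.1 (add (not Y or X)):
        (not Y or X): β-rule — branch into not Y  //  X.
          branch 1.1.1 (add not Y):
            ○ open, literals {X=false, Y=false, Z=false}.
          branch 1.1.2 (add X):
            × closes — contains both X and not X.
      branch 1.2 (add not Z):
        ○ open, literals {X=false, Y=false, Z=false}.
  branch 2 (add not (not X and ((not Y or X) or not Z)), not (not Z and not Y)):
    not (not X and ((not Y or X) or not Z)): β-rule — branch into not not X  //  not ((not Y or X) or not Z).
      branch 2.1 (add not not X):
        not (not Z and not Y): β-rule — branch into not not Z  //  not not Y.
          branch 2.1.1 (add not not Z):
            ○ open, literals {X=true, Z=true}.
          branch 2.1.2 (add not not Y):
            ○ open, literals {X=true, Y=true}.
      branch 2.2 (add not ((not Y or X) or not Z)):
        not ((not Y or X) or not Z): α-rule — add not (not Y or X), not not Z.
        not (not Y or X): α-rule — add not not Y, not X.
        not (not Z and not Y): β-rule — branch into not not Z  //  not not Y.
          branch 2.2.1 (add not not Z):
            ○ open, literals {X=false, Y=true, Z=true}.
          branch 2.2.2 (add not not Y):
            ○ open, literals {X=false, Y=true, Z=true}.
1 branch closed, 6 open.
Each open branch fixes some atoms; the unmentioned ones are free. Counting distinct full assignments: branch {X=false, Y=false, Z=false} (W) contributes 2 new; branch {X=false, Y=false, Z=false} (W) contributes 0 new; branch {X=true, Z=true} (Y, W) contributes 4 new; branch {X=true, Y=true} (Z, W) contributes 2 new; branch {X=false, Y=true, Z=true} (W) contributes 2 new; branch {X=false, Y=true, Z=true} (W) contributes 0 new. Total: 10.

10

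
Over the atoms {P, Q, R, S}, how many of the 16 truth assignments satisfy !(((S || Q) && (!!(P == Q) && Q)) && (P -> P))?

Initial set: {!(((S || Q) && (!!(P == Q) && Q)) && (P -> P))}.
!(((S || Q) && (!!(P == Q) && Q)) && (P -> P)): β-rule — branch into !((S || Q) && (!!(P == Q) && Q))  //  !(P -> P).
  branch 1 (add !((S || Q) && (!!(P == Q) && Q))):
    !((S || Q) && (!!(P == Q) && Q)): β-rule — branch into !(S || Q)  //  !(!!(P == Q) && Q).
      branch 1.1 (add !(S || Q)):
        !(S || Q): α-rule — add !S, !Q.
        ○ open, literals {Q=false, S=false}.
      branch 1.2 (add !(!!(P == Q) && Q)):
        !(!!(P == Q) && Q): β-rule — branch into !!!(P == Q)  //  !Q.
          branch 1.2.1 (add !!!(P == Q)):
            !!!(P == Q): drop double negation, giving !(P == Q).
            !(P == Q): β-rule — branch into P, !Q  //  !P, Q.
              branch 1.2.1.1 (add P, !Q):
                ○ open, literals {P=true, Q=false}.
              branch 1.2.1.2 (add !P, Q):
                ○ open, literals {P=false, Q=true}.
          branch 1.2.2 (add !Q):
            ○ open, literals {Q=false}.
  branch 2 (add !(P -> P)):
    !(P -> P): α-rule — add P, !P.
    × closes — contains both P and !P.
1 branch closed, 4 open.
Each open branch fixes some atoms; the unmentioned ones are free. Counting distinct full assignments: branch {Q=false, S=false} (P, R) contributes 4 new; branch {P=true, Q=false} (R, S) contributes 2 new; branch {P=false, Q=true} (R, S) contributes 4 new; branch {Q=false} (P, R, S) contributes 2 new. Total: 12.

12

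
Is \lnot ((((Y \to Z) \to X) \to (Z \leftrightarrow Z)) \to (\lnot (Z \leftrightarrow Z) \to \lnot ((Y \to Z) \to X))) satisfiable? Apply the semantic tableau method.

Initial set: {\lnot ((((Y \to Z) \to X) \to (Z \leftrightarrow Z)) \to (\lnot (Z \leftrightarrow Z) \to \lnot ((Y \to Z) \to X)))}.
\lnot ((((Y \to Z) \to X) \to (Z \leftrightarrow Z)) \to (\lnot (Z \leftrightarrow Z) \to \lnot ((Y \to Z) \to X))): α-rule — add (((Y \to Z) \to X) \to (Z \leftrightarrow Z)), \lnot (\lnot (Z \leftrightarrow Z) \to \lnot ((Y \to Z) \to X)).
\lnot (\lnot (Z \leftrightarrow Z) \to \lnot ((Y \to Z) \to X)): α-rule — add \lnot (Z \leftrightarrow Z), \lnot \lnot ((Y \to Z) \to X).
(((Y \to Z) \to X) \to (Z \leftrightarrow Z)): β-rule — branch into \lnot ((Y \to Z) \to X)  //  (Z \leftrightarrow Z).
  branch 1 (add \lnot ((Y \to Z) \to X)):
    \lnot ((Y \to Z) \to X): α-rule — add (Y \to Z), \lnot X.
    \lnot (Z \leftrightarrow Z): β-rule — branch into Z, \lnot Z  //  \lnot Z, Z.
      branch 1.1 (add Z, \lnot Z):
        × closes — contains both Z and \lnot Z.
      branch 1.2 (add \lnot Z, Z):
        × closes — contains both Z and \lnot Z.
  branch 2 (add (Z \leftrightarrow Z)):
    \lnot (Z \leftrightarrow Z): β-rule — branch into Z, \lnot Z  //  \lnot Z, Z.
      branch 2.1 (add Z, \lnot Z):
        × closes — contains both Z and \lnot Z.
      branch 2.2 (add \lnot Z, Z):
        × closes — contains both Z and \lnot Z.
All 4 branches close.
Every branch closed; the formula is unsatisfiable.

Unsatisfiable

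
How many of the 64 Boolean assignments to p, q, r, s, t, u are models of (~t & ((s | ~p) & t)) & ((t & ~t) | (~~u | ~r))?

Initial set: {((~t & ((s | ~p) & t)) & ((t & ~t) | (~~u | ~r)))}.
((~t & ((s | ~p) & t)) & ((t & ~t) | (~~u | ~r))): α-rule — add (~t & ((s | ~p) & t)), ((t & ~t) | (~~u | ~r)).
(~t & ((s | ~p) & t)): α-rule — add ~t, ((s | ~p) & t).
((s | ~p) & t): α-rule — add (s | ~p), t.
× closes — contains both t and ~t.
All 1 branch closes.
No open branches: the formula has 0 satisfying assignments.

0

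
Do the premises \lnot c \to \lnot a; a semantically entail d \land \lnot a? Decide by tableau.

Initial set: {(\lnot c \to \lnot a); a; \lnot (d \land \lnot a)}.
(\lnot c \to \lnot a): β-rule — branch into \lnot \lnot c  //  \lnot a.
  branch 1 (add \lnot \lnot c):
    \lnot (d \land \lnot a): β-rule — branch into \lnot d  //  \lnot \lnot a.
      branch 1.1 (add \lnot d):
        ○ open, literals {a=1, c=1, d=0}.
      branch 1.2 (add \lnot \lnot a):
        ○ open, literals {a=1, c=1}.
  branch 2 (add \lnot a):
    × closes — contains both a and \lnot a.
1 branch closed, 2 open.
An open branch gives a countermodel: a=1, c=1, d=0 (unmentioned atoms arbitrary); the premises hold there but the conclusion fails.

No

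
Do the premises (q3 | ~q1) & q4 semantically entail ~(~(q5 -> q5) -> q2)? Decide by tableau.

Initial set: {T ((q3 | ~q1) & q4); F ~(~(q5 -> q5) -> q2)}.
T ((q3 | ~q1) & q4): α-rule — add T (q3 | ~q1), T q4.
F ~(~(q5 -> q5) -> q2): β-rule — branch into F ~(q5 -> q5)  //  T q2.
  branch 1 (add F ~(q5 -> q5)):
    T (q3 | ~q1): β-rule — branch into T q3  //  T ~q1.
      branch 1.1 (add T q3):
        F ~(q5 -> q5): β-rule — branch into F q5  //  T q5.
          branch 1.1.1 (add F q5):
            ○ open, literals {q3=true, q4=true, q5=false}.
          branch 1.1.2 (add T q5):
            ○ open, literals {q3=true, q4=true, q5=true}.
      branch 1.2 (add T ~q1):
        F ~(q5 -> q5): β-rule — branch into F q5  //  T q5.
          branch 1.2.1 (add F q5):
            ○ open, literals {q1=false, q4=true, q5=false}.
          branch 1.2.2 (add T q5):
            ○ open, literals {q1=false, q4=true, q5=true}.
  branch 2 (add T q2):
    T (q3 | ~q1): β-rule — branch into T q3  //  T ~q1.
      branch 2.1 (add T q3):
        ○ open, literals {q2=true, q3=true, q4=true}.
      branch 2.2 (add T ~q1):
        ○ open, literals {q1=false, q2=true, q4=true}.
0 branches closed, 6 open.
An open branch gives a countermodel: q3=true, q4=true, q5=false (unmentioned atoms arbitrary); the premises hold there but the conclusion fails.

No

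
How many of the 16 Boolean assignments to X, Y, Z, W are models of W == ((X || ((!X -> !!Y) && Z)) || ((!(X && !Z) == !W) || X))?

5

Initial set: {(W == ((X || ((!X -> !!Y) && Z)) || ((!(X && !Z) == !W) || X)))}.
(W == ((X || ((!X -> !!Y) && Z)) || ((!(X && !Z) == !W) || X))): β-rule — branch into W, ((X || ((!X -> !!Y) && Z)) || ((!(X && !Z) == !W) || X))  //  !W, !((X || ((!X -> !!Y) && Z)) || ((!(X && !Z) == !W) || X)).
  branch 1 (add W, ((X || ((!X -> !!Y) && Z)) || ((!(X && !Z) == !W) || X))):
    ((X || ((!X -> !!Y) && Z)) || ((!(X && !Z) == !W) || X)): β-rule — branch into (X || ((!X -> !!Y) && Z))  //  ((!(X && !Z) == !W) || X).
      branch 1.1 (add (X || ((!X -> !!Y) && Z))):
        (X || ((!X -> !!Y) && Z)): β-rule — branch into X  //  ((!X -> !!Y) && Z).
          branch 1.1.1 (add X):
            ○ open, literals {W=1, X=1}.
          branch 1.1.2 (add ((!X -> !!Y) && Z)):
            ((!X -> !!Y) && Z): α-rule — add (!X -> !!Y), Z.
            (!X -> !!Y): β-rule — branch into !!X  //  !!Y.
              branch 1.1.2.1 (add !!X):
                ○ open, literals {W=1, X=1, Z=1}.
              branch 1.1.2.2 (add !!Y):
                !!Y: drop double negation, giving Y.
                ○ open, literals {W=1, Y=1, Z=1}.
      branch 1.2 (add ((!(X && !Z) == !W) || X)):
        ((!(X && !Z) == !W) || X): β-rule — branch into (!(X && !Z) == !W)  //  X.
          branch 1.2.1 (add (!(X && !Z) == !W)):
            (!(X && !Z) == !W): β-rule — branch into !(X && !Z), !W  //  !!(X && !Z), !!W.
              branch 1.2.1.1 (add !(X && !Z), !W):
                × closes — contains both W and !W.
              branch 1.2.1.2 (add !!(X && !Z), !!W):
                !!(X && !Z): α-rule — add X, !Z.
                ○ open, literals {W=1, X=1, Z=0}.
          branch 1.2.2 (add X):
            ○ open, literals {W=1, X=1}.
  branch 2 (add !W, !((X || ((!X -> !!Y) && Z)) || ((!(X && !Z) == !W) || X))):
    !((X || ((!X -> !!Y) && Z)) || ((!(X && !Z) == !W) || X)): α-rule — add !(X || ((!X -> !!Y) && Z)), !((!(X && !Z) == !W) || X).
    !(X || ((!X -> !!Y) && Z)): α-rule — add !X, !((!X -> !!Y) && Z).
    !((!(X && !Z) == !W) || X): α-rule — add !(!(X && !Z) == !W), !X.
    !((!X -> !!Y) && Z): β-rule — branch into !(!X -> !!Y)  //  !Z.
      branch 2.1 (add !(!X -> !!Y)):
        !(!X -> !!Y): α-rule — add !X, !!!Y.
        !!!Y: drop double negation, giving !Y.
        !(!(X && !Z) == !W): β-rule — branch into !(X && !Z), !!W  //  !!(X && !Z), !W.
          branch 2.1.1 (add !(X && !Z), !!W):
            × closes — contains both W and !W.
          branch 2.1.2 (add !!(X && !Z), !W):
            !!(X && !Z): α-rule — add X, !Z.
            × closes — contains both X and !X.
      branch 2.2 (add !Z):
        !(!(X && !Z) == !W): β-rule — branch into !(X && !Z), !!W  //  !!(X && !Z), !W.
          branch 2.2.1 (add !(X && !Z), !!W):
            × closes — contains both W and !W.
          branch 2.2.2 (add !!(X && !Z), !W):
            !!(X && !Z): α-rule — add X, !Z.
            × closes — contains both X and !X.
5 branches closed, 5 open.
Each open branch fixes some atoms; the unmentioned ones are free. Counting distinct full assignments: branch {W=1, X=1} (Y, Z) contributes 4 new; branch {W=1, X=1, Z=1} (Y) contributes 0 new; branch {W=1, Y=1, Z=1} (X) contributes 1 new; branch {W=1, X=1, Z=0} (Y) contributes 0 new; branch {W=1, X=1} (Y, Z) contributes 0 new. Total: 5.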